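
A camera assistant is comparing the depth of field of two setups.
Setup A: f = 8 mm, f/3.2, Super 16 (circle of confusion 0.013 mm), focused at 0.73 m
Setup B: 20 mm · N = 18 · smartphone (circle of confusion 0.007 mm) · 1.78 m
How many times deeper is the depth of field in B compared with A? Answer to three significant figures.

3.24

Setup A: H = 8²/(3.2×0.013) + 8 ≈ 1546.5 mm; DoF = Df − Dn = 1375.54 − 496.84 ≈ 878.70 mm.
Setup B: H = 20²/(18×0.007) + 20 ≈ 3194.6 mm; DoF = Df − Dn = 3994.6 − 1145.1 ≈ 2849.5 mm.
Ratio = 2849.5 / 878.70 ≈ 3.24.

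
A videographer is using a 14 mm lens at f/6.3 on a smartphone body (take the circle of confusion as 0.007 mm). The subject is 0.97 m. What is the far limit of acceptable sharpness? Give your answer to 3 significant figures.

Hyperfocal distance H = f²/(N·c) + f = 14²/(6.3 × 0.007) + 14 = 196/0.0441 + 14 ≈ 4458.4 mm ≈ 4.458 m.
Far limit Df = s·(H − f)/(H − s) = 970 × (4458.4 − 14) / (4458.4 − 970) = 970 × 4444.4 / 3488.4 ≈ 1235.8 mm ≈ 1.24 m.

1.24 m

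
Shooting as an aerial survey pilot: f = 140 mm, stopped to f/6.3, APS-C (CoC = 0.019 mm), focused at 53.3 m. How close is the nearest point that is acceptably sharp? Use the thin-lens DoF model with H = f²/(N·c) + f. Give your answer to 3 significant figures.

Hyperfocal distance H = f²/(N·c) + f = 140²/(6.3 × 0.019) + 140 = 19600/0.1197 + 140 ≈ 163882.7 mm ≈ 163.9 m.
Near limit Dn = s·(H − f)/(H + s − 2f) = 53300 × (163882.7 − 140) / (163882.7 + 53300 − 2 × 140) = 53300 × 163742.7 / 216902.7 ≈ 40237 mm ≈ 40.2 m.

40.2 m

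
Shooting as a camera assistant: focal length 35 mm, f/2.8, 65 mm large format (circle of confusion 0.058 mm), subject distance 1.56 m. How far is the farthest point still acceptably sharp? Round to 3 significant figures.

Hyperfocal distance H = f²/(N·c) + f = 35²/(2.8 × 0.058) + 35 = 1225/0.1624 + 35 ≈ 7578.1 mm ≈ 7.578 m.
Far limit Df = s·(H − f)/(H − s) = 1560 × (7578.1 − 35) / (7578.1 − 1560) = 1560 × 7543.1 / 6018.1 ≈ 1955.3 mm ≈ 1.96 m.

1.96 m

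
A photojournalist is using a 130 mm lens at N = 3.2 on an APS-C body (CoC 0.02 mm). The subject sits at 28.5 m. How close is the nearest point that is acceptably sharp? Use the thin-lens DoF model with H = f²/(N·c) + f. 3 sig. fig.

25.7 m

Hyperfocal distance H = f²/(N·c) + f = 130²/(3.2 × 0.02) + 130 = 16900/0.064 + 130 ≈ 264192.5 mm ≈ 264.2 m.
Near limit Dn = s·(H − f)/(H + s − 2f) = 28500 × (264192.5 − 130) / (264192.5 + 28500 − 2 × 130) = 28500 × 264062.5 / 292432.5 ≈ 25735 mm ≈ 25.7 m.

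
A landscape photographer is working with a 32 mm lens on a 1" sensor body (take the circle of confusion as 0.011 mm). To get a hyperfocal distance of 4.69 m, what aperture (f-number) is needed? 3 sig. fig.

f/20

Rearrange H = f²/(N·c) + f for N: N = f² / ((H − f)·c).
N = 32² / ((4690 − 32) × 0.011) = 1024 / 51.24 ≈ 20.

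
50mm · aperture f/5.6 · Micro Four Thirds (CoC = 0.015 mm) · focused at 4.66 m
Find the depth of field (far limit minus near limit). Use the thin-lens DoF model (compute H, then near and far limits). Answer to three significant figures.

1.48 m

Hyperfocal distance H = f²/(N·c) + f = 50²/(5.6 × 0.015) + 50 = 2500/0.084 + 50 ≈ 29811.9 mm ≈ 29.81 m.
Near limit Dn = s·(H − f)/(H + s − 2f) = 4660 × (29811.9 − 50) / (29811.9 + 4660 − 2 × 50) = 4660 × 29761.9 / 34371.9 ≈ 4035.0 mm.
Far limit Df = s·(H − f)/(H − s) = 4660 × (29811.9 − 50) / (29811.9 − 4660) = 4660 × 29761.9 / 25151.9 ≈ 5514.1 mm.
Depth of field = Df − Dn = 5514.1 − 4035.0 ≈ 1479.1 mm ≈ 1.48 m.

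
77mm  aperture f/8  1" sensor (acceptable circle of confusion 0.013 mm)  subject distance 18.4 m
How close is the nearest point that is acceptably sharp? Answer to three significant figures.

13.9 m

Hyperfocal distance H = f²/(N·c) + f = 77²/(8 × 0.013) + 77 = 5929/0.104 + 77 ≈ 57086.6 mm ≈ 57.09 m.
Near limit Dn = s·(H − f)/(H + s − 2f) = 18400 × (57086.6 − 77) / (57086.6 + 18400 − 2 × 77) = 18400 × 57009.6 / 75332.6 ≈ 13925 mm ≈ 13.9 m.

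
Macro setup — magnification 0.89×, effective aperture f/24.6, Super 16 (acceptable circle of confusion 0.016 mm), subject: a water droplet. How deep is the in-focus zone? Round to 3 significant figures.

0.994 mm

At magnification m, DoF ≈ 2·N_eff·c/m² = 2 × 24.6 × 0.016 / 0.89² = 0.7872 / 0.7921 ≈ 0.994 mm.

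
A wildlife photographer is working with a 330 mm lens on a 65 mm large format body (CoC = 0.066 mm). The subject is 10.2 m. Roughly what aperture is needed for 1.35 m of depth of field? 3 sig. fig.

Write h = H − f = f²/(N·c). The thin-lens limits are Dn = s·h/(h + (s−f)) and Df = s·h/(h − (s−f)), so DoF = Df − Dn = 2·s·(s−f)·h / (h² − (s−f)²).
That is a quadratic in h: DoF·h² − 2·s·(s−f)·h − DoF·(s−f)² = 0 ⇒ h = (s−f)·(s + √(s² + DoF²)) / DoF = 9870 × (10200 + √(10200² + 1350²)) / 1350 = 9870 × (10200 + 10289.0) / 1350 ≈ 149797 mm.
Then N = f²/(c·h) = 330² / (0.066 × 149797) = 108900 / 9886.6 ≈ 11.

f/11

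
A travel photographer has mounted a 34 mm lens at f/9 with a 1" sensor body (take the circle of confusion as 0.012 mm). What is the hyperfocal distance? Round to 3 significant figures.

10.7 m

Hyperfocal distance H = f²/(N·c) + f = 34²/(9 × 0.012) + 34 = 1156/0.108 + 34 ≈ 10737.7 mm ≈ 10.7 m.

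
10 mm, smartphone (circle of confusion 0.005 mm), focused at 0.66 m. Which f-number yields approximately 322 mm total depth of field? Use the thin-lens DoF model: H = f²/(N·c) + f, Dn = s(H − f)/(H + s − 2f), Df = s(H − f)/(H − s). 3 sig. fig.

Write h = H − f = f²/(N·c). The thin-lens limits are Dn = s·h/(h + (s−f)) and Df = s·h/(h − (s−f)), so DoF = Df − Dn = 2·s·(s−f)·h / (h² − (s−f)²).
That is a quadratic in h: DoF·h² − 2·s·(s−f)·h − DoF·(s−f)² = 0 ⇒ h = (s−f)·(s + √(s² + DoF²)) / DoF = 650 × (660 + √(660² + 322²)) / 322 = 650 × (660 + 734.360) / 322 ≈ 2814.7 mm.
Then N = f²/(c·h) = 10² / (0.005 × 2814.7) = 100 / 14.074 ≈ 7.11.

f/7.11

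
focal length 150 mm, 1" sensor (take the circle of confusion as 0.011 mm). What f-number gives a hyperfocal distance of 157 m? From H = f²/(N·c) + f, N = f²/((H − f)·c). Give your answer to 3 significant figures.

f/13

Rearrange H = f²/(N·c) + f for N: N = f² / ((H − f)·c).
N = 150² / ((157000 − 150) × 0.011) = 22500 / 1725 ≈ 13.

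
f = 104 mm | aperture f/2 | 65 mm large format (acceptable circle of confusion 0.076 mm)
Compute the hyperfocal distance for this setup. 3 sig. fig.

71.3 m

Hyperfocal distance H = f²/(N·c) + f = 104²/(2 × 0.076) + 104 = 10816/0.152 + 104 ≈ 71261.9 mm ≈ 71.3 m.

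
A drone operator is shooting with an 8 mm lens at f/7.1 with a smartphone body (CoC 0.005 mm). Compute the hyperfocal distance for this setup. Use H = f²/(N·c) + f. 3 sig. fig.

1.81 m

Hyperfocal distance H = f²/(N·c) + f = 8²/(7.1 × 0.005) + 8 = 64/0.0355 + 8 ≈ 1810.8 mm ≈ 1.81 m.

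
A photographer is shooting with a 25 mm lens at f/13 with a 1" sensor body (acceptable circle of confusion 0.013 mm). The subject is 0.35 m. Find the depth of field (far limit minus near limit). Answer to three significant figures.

62.0 mm

Hyperfocal distance H = f²/(N·c) + f = 25²/(13 × 0.013) + 25 = 625/0.169 + 25 ≈ 3723.2 mm ≈ 3.723 m.
Near limit Dn = s·(H − f)/(H + s − 2f) = 350 × (3723.2 − 25) / (3723.2 + 350 − 2 × 25) = 350 × 3698.2 / 4023.2 ≈ 321.727 mm.
Far limit Df = s·(H − f)/(H − s) = 350 × (3723.2 − 25) / (3723.2 − 350) = 350 × 3698.2 / 3373.2 ≈ 383.721 mm.
Depth of field = Df − Dn = 383.721 − 321.727 ≈ 61.994 mm.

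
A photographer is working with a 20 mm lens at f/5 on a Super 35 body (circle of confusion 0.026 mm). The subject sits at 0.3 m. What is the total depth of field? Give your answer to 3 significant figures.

Hyperfocal distance H = f²/(N·c) + f = 20²/(5 × 0.026) + 20 = 400/0.13 + 20 ≈ 3096.9 mm ≈ 3.097 m.
Near limit Dn = s·(H − f)/(H + s − 2f) = 300 × (3096.9 − 20) / (3096.9 + 300 − 2 × 20) = 300 × 3076.9 / 3356.9 ≈ 274.977 mm.
Far limit Df = s·(H − f)/(H − s) = 300 × (3096.9 − 20) / (3096.9 − 300) = 300 × 3076.9 / 2796.9 ≈ 330.033 mm.
Depth of field = Df − Dn = 330.033 − 274.977 ≈ 55.056 mm.

55.1 mm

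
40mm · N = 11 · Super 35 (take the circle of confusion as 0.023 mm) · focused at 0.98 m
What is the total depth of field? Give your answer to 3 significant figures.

Hyperfocal distance H = f²/(N·c) + f = 40²/(11 × 0.023) + 40 = 1600/0.253 + 40 ≈ 6364.1 mm ≈ 6.364 m.
Near limit Dn = s·(H − f)/(H + s − 2f) = 980 × (6364.1 − 40) / (6364.1 + 980 − 2 × 40) = 980 × 6324.1 / 7264.1 ≈ 853.18 mm.
Far limit Df = s·(H − f)/(H − s) = 980 × (6364.1 − 40) / (6364.1 − 980) = 980 × 6324.1 / 5384.1 ≈ 1151.10 mm.
Depth of field = Df − Dn = 1151.10 − 853.18 ≈ 297.92 mm.

298 mm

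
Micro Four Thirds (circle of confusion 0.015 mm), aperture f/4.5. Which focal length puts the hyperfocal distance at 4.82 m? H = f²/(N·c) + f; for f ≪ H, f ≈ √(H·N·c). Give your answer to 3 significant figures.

From H = f²/(N·c) + f, with f ≪ H: f ≈ √(H·N·c) = √(4820 × 4.5 × 0.015) = √325.35 ≈ 18.04 mm.
The +f correction barely moves this — solving exactly, f² + N·c·f − N·c·H = 0 ⇒ f = (−N·c + √((N·c)² + 4·N·c·H))/2 = (−0.0675 + √1301.4)/2 ≈ 18.004 mm, so f ≈ 18.0 mm.

18.0 mm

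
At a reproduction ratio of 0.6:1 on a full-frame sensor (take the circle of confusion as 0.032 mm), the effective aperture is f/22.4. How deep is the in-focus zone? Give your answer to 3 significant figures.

3.98 mm

At magnification m, DoF ≈ 2·N_eff·c/m² = 2 × 22.4 × 0.032 / 0.6² = 1.434 / 0.36 ≈ 3.98 mm.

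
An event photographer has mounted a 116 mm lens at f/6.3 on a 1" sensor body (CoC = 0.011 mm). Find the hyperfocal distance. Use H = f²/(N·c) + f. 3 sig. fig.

Hyperfocal distance H = f²/(N·c) + f = 116²/(6.3 × 0.011) + 116 = 13456/0.0693 + 116 ≈ 194286.3 mm ≈ 194 m.

194 m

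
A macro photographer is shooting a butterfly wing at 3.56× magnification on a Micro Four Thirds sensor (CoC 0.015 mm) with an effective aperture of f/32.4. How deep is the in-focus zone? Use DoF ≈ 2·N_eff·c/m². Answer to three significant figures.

0.0767 mm

At magnification m, DoF ≈ 2·N_eff·c/m² = 2 × 32.4 × 0.015 / 3.56² = 0.972 / 12.67 ≈ 0.0767 mm.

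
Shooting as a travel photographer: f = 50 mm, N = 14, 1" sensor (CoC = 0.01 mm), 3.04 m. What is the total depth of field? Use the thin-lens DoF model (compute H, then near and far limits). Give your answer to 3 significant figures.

Hyperfocal distance H = f²/(N·c) + f = 50²/(14 × 0.01) + 50 = 2500/0.14 + 50 ≈ 17907.1 mm ≈ 17.91 m.
Near limit Dn = s·(H − f)/(H + s − 2f) = 3040 × (17907.1 − 50) / (17907.1 + 3040 − 2 × 50) = 3040 × 17857.1 / 20847.1 ≈ 2604.0 mm.
Far limit Df = s·(H − f)/(H − s) = 3040 × (17907.1 − 50) / (17907.1 − 3040) = 3040 × 17857.1 / 14867.1 ≈ 3651.4 mm.
Depth of field = Df − Dn = 3651.4 − 2604.0 ≈ 1047.4 mm ≈ 1.05 m.

1.05 m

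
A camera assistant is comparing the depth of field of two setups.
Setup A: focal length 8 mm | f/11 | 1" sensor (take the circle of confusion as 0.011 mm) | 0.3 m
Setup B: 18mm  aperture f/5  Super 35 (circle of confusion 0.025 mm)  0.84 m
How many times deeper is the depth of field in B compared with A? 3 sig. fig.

1.24

Setup A: H = 8²/(11×0.011) + 8 ≈ 536.9 mm; DoF = Df − Dn = 669.74 − 193.29 ≈ 476.45 mm.
Setup B: H = 18²/(5×0.025) + 18 ≈ 2610.0 mm; DoF = Df − Dn = 1230.10 − 637.75 ≈ 592.35 mm.
Ratio = 592.35 / 476.45 ≈ 1.24.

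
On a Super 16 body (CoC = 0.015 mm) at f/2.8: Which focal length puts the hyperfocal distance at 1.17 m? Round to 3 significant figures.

6.99 mm

From H = f²/(N·c) + f, with f ≪ H: f ≈ √(H·N·c) = √(1170 × 2.8 × 0.015) = √49.140 ≈ 7.010 mm.
Exact: f² + N·c·f − N·c·H = 0 ⇒ f = (−N·c + √((N·c)² + 4·N·c·H))/2 = (−0.042 + √196.56)/2 ≈ 6.9890 mm ≈ 6.99 mm.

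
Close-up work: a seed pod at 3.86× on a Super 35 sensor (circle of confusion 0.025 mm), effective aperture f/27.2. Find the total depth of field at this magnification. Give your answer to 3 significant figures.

At magnification m, DoF ≈ 2·N_eff·c/m² = 2 × 27.2 × 0.025 / 3.86² = 1.36 / 14.9 ≈ 0.0913 mm.

0.0913 mm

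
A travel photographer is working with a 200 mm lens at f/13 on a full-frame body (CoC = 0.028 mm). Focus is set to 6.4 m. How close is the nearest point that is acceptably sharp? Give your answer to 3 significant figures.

6.06 m

Hyperfocal distance H = f²/(N·c) + f = 200²/(13 × 0.028) + 200 = 40000/0.364 + 200 ≈ 110090.1 mm ≈ 110.1 m.
Near limit Dn = s·(H − f)/(H + s − 2f) = 6400 × (110090.1 − 200) / (110090.1 + 6400 − 2 × 200) = 6400 × 109890.1 / 116090.1 ≈ 6058.2 mm ≈ 6.06 m.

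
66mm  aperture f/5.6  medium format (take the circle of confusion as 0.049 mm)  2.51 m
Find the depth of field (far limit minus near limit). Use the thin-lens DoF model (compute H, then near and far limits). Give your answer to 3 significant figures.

0.792 m

Hyperfocal distance H = f²/(N·c) + f = 66²/(5.6 × 0.049) + 66 = 4356/0.2744 + 66 ≈ 15940.6 mm ≈ 15.94 m.
Near limit Dn = s·(H − f)/(H + s − 2f) = 2510 × (15940.6 − 66) / (15940.6 + 2510 − 2 × 66) = 2510 × 15874.6 / 18318.6 ≈ 2175.13 mm.
Far limit Df = s·(H − f)/(H − s) = 2510 × (15940.6 − 66) / (15940.6 − 2510) = 2510 × 15874.6 / 13430.6 ≈ 2966.75 mm.
Depth of field = Df − Dn = 2966.75 − 2175.13 ≈ 791.62 mm ≈ 0.792 m.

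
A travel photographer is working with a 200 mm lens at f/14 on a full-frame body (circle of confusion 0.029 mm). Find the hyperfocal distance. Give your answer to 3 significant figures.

98.7 m

Hyperfocal distance H = f²/(N·c) + f = 200²/(14 × 0.029) + 200 = 40000/0.406 + 200 ≈ 98722.2 mm ≈ 98.7 m.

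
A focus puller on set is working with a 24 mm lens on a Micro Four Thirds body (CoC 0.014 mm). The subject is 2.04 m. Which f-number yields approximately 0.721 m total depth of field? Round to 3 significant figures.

Write h = H − f = f²/(N·c). The thin-lens limits are Dn = s·h/(h + (s−f)) and Df = s·h/(h − (s−f)), so DoF = Df − Dn = 2·s·(s−f)·h / (h² − (s−f)²).
That is a quadratic in h: DoF·h² − 2·s·(s−f)·h − DoF·(s−f)² = 0 ⇒ h = (s−f)·(s + √(s² + DoF²)) / DoF = 2016 × (2040 + √(2040² + 721²)) / 721 = 2016 × (2040 + 2163.66) / 721 ≈ 11754 mm.
Then N = f²/(c·h) = 24² / (0.014 × 11754) = 576 / 164.56 ≈ 3.50.

f/3.50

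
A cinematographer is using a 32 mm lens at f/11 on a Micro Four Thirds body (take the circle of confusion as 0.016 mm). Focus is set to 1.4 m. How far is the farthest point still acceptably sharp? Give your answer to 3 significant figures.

1.83 m

Hyperfocal distance H = f²/(N·c) + f = 32²/(11 × 0.016) + 32 = 1024/0.176 + 32 ≈ 5850.2 mm ≈ 5.850 m.
Far limit Df = s·(H − f)/(H − s) = 1400 × (5850.2 − 32) / (5850.2 − 1400) = 1400 × 5818.2 / 4450.2 ≈ 1830.4 mm ≈ 1.83 m.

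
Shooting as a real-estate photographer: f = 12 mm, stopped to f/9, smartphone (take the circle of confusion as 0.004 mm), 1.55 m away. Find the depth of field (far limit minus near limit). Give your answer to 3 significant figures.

Hyperfocal distance H = f²/(N·c) + f = 12²/(9 × 0.004) + 12 = 144/0.036 + 12 ≈ 4012.0 mm ≈ 4.012 m.
Near limit Dn = s·(H − f)/(H + s − 2f) = 1550 × (4012.0 − 12) / (4012.0 + 1550 − 2 × 12) = 1550 × 4000.0 / 5538.0 ≈ 1119.5 mm.
Far limit Df = s·(H − f)/(H − s) = 1550 × (4012.0 − 12) / (4012.0 − 1550) = 1550 × 4000.0 / 2462.0 ≈ 2518.3 mm.
Depth of field = Df − Dn = 2518.3 − 1119.5 ≈ 1398.8 mm ≈ 1.40 m.

1.40 m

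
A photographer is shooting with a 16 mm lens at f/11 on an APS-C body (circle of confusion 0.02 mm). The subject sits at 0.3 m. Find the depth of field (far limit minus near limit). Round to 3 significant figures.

Hyperfocal distance H = f²/(N·c) + f = 16²/(11 × 0.02) + 16 = 256/0.22 + 16 ≈ 1179.6 mm ≈ 1.180 m.
Near limit Dn = s·(H − f)/(H + s − 2f) = 300 × (1179.6 − 16) / (1179.6 + 300 − 2 × 16) = 300 × 1163.6 / 1447.6 ≈ 241.15 mm.
Far limit Df = s·(H − f)/(H − s) = 300 × (1179.6 − 16) / (1179.6 − 300) = 300 × 1163.6 / 879.6 ≈ 396.86 mm.
Depth of field = Df − Dn = 396.86 − 241.15 ≈ 155.71 mm.

156 mm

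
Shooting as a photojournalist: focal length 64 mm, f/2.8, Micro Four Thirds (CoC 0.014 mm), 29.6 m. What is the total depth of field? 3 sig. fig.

18.2 m

Hyperfocal distance H = f²/(N·c) + f = 64²/(2.8 × 0.014) + 64 = 4096/0.0392 + 64 ≈ 104553.8 mm ≈ 104.6 m.
Near limit Dn = s·(H − f)/(H + s − 2f) = 29600 × (104553.8 − 64) / (104553.8 + 29600 − 2 × 64) = 29600 × 104489.8 / 134025.8 ≈ 23077 mm.
Far limit Df = s·(H − f)/(H − s) = 29600 × (104553.8 − 64) / (104553.8 − 29600) = 29600 × 104489.8 / 74953.8 ≈ 41264 mm.
Depth of field = Df − Dn = 41264 − 23077 ≈ 18187 mm ≈ 18.2 m.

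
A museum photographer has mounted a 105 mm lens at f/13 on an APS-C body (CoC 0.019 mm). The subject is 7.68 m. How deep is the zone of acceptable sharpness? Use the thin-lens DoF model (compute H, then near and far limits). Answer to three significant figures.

Hyperfocal distance H = f²/(N·c) + f = 105²/(13 × 0.019) + 105 = 11025/0.247 + 105 ≈ 44740.6 mm ≈ 44.74 m.
Near limit Dn = s·(H − f)/(H + s − 2f) = 7680 × (44740.6 − 105) / (44740.6 + 7680 − 2 × 105) = 7680 × 44635.6 / 52210.6 ≈ 6565.7 mm.
Far limit Df = s·(H − f)/(H − s) = 7680 × (44740.6 − 105) / (44740.6 − 7680) = 7680 × 44635.6 / 37060.6 ≈ 9249.8 mm.
Depth of field = Df − Dn = 9249.8 − 6565.7 ≈ 2684.1 mm ≈ 2.68 m.

2.68 m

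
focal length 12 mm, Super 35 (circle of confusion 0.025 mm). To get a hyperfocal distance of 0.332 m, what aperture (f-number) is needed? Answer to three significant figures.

f/18

Rearrange H = f²/(N·c) + f for N: N = f² / ((H − f)·c).
N = 12² / ((332 − 12) × 0.025) = 144 / 8.000 ≈ 18.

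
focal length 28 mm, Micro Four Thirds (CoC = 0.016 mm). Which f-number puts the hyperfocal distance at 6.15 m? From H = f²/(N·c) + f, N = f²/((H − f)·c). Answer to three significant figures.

f/8

Rearrange H = f²/(N·c) + f for N: N = f² / ((H − f)·c).
N = 28² / ((6150 − 28) × 0.016) = 784 / 97.95 ≈ 8.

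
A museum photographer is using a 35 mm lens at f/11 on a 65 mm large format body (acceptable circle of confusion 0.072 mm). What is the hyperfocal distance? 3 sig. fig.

1.58 m

Hyperfocal distance H = f²/(N·c) + f = 35²/(11 × 0.072) + 35 = 1225/0.792 + 35 ≈ 1581.7 mm ≈ 1.58 m.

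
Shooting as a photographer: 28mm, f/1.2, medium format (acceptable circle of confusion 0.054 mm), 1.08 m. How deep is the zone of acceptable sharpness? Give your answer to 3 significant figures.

189 mm

Hyperfocal distance H = f²/(N·c) + f = 28²/(1.2 × 0.054) + 28 = 784/0.0648 + 28 ≈ 12126.8 mm ≈ 12.13 m.
Near limit Dn = s·(H − f)/(H + s − 2f) = 1080 × (12126.8 − 28) / (12126.8 + 1080 − 2 × 28) = 1080 × 12098.8 / 13150.8 ≈ 993.61 mm.
Far limit Df = s·(H − f)/(H − s) = 1080 × (12126.8 − 28) / (12126.8 − 1080) = 1080 × 12098.8 / 11046.8 ≈ 1182.85 mm.
Depth of field = Df − Dn = 1182.85 − 993.61 ≈ 189.24 mm.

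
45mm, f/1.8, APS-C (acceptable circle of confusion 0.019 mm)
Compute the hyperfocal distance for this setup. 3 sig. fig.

59.3 m

Hyperfocal distance H = f²/(N·c) + f = 45²/(1.8 × 0.019) + 45 = 2025/0.0342 + 45 ≈ 59255.5 mm ≈ 59.3 m.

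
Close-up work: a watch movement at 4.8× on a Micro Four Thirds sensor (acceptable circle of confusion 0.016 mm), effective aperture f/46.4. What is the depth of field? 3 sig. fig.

At magnification m, DoF ≈ 2·N_eff·c/m² = 2 × 46.4 × 0.016 / 4.8² = 1.485 / 23.04 ≈ 0.0644 mm.

0.0644 mm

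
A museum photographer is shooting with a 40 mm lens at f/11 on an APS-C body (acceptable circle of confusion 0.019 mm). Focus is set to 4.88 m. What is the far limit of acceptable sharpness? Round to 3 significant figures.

Hyperfocal distance H = f²/(N·c) + f = 40²/(11 × 0.019) + 40 = 1600/0.209 + 40 ≈ 7695.5 mm ≈ 7.696 m.
Far limit Df = s·(H − f)/(H − s) = 4880 × (7695.5 − 40) / (7695.5 − 4880) = 4880 × 7655.5 / 2815.5 ≈ 13269 mm ≈ 13.3 m.

13.3 m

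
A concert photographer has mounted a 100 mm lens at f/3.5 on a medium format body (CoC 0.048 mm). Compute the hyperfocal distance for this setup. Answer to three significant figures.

Hyperfocal distance H = f²/(N·c) + f = 100²/(3.5 × 0.048) + 100 = 10000/0.168 + 100 ≈ 59623.8 mm ≈ 59.6 m.

59.6 m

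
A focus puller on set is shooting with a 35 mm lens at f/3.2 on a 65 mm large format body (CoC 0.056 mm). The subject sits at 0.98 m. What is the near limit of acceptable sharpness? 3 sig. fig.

0.861 m

Hyperfocal distance H = f²/(N·c) + f = 35²/(3.2 × 0.056) + 35 = 1225/0.1792 + 35 ≈ 6870.9 mm ≈ 6.871 m.
Near limit Dn = s·(H − f)/(H + s − 2f) = 980 × (6870.9 − 35) / (6870.9 + 980 − 2 × 35) = 980 × 6835.9 / 7780.9 ≈ 860.98 mm ≈ 0.861 m.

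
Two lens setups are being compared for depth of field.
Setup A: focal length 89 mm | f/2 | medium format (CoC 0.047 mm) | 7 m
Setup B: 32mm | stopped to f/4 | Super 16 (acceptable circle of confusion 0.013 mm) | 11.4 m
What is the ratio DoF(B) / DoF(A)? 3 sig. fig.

Setup A: H = 89²/(2×0.047) + 89 ≈ 84355.0 mm; DoF = Df − Dn = 7625.4 − 6469.4 ≈ 1156.0 mm.
Setup B: H = 32²/(4×0.013) + 32 ≈ 19724.3 mm; DoF = Df − Dn = 26968 − 7228 ≈ 19740 mm.
Ratio = 19740 / 1156.0 ≈ 17.1.

17.1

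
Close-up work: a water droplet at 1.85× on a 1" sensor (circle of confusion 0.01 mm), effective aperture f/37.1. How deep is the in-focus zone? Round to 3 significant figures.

0.217 mm

At magnification m, DoF ≈ 2·N_eff·c/m² = 2 × 37.1 × 0.01 / 1.85² = 0.742 / 3.423 ≈ 0.217 mm.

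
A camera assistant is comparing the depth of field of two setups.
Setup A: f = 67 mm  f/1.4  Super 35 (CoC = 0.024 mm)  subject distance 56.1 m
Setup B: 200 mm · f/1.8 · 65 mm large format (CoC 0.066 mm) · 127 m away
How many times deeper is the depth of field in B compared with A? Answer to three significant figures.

1.95

Setup A: H = 67²/(1.4×0.024) + 67 ≈ 133668.2 mm; DoF = Df − Dn = 96625 − 39524 ≈ 57101 mm.
Setup B: H = 200²/(1.8×0.066) + 200 ≈ 336900.3 mm; DoF = Df − Dn = 203720 − 92257 ≈ 111463 mm.
Ratio = 111463 / 57101 ≈ 1.95.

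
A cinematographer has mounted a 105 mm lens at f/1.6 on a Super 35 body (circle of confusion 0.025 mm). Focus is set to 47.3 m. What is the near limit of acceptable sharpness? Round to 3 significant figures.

Hyperfocal distance H = f²/(N·c) + f = 105²/(1.6 × 0.025) + 105 = 11025/0.04 + 105 ≈ 275730.0 mm ≈ 275.7 m.
Near limit Dn = s·(H − f)/(H + s − 2f) = 47300 × (275730.0 − 105) / (275730.0 + 47300 − 2 × 105) = 47300 × 275625.0 / 322820.0 ≈ 40385 mm ≈ 40.4 m.

40.4 m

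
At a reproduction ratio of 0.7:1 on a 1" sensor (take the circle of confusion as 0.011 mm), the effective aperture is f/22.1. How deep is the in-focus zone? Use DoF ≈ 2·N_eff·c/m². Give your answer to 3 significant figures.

At magnification m, DoF ≈ 2·N_eff·c/m² = 2 × 22.1 × 0.011 / 0.7² = 0.4862 / 0.49 ≈ 0.992 mm.

0.992 mm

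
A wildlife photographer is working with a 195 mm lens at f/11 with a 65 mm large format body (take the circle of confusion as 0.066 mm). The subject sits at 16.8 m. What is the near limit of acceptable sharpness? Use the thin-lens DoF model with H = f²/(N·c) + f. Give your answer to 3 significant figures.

12.8 m

Hyperfocal distance H = f²/(N·c) + f = 195²/(11 × 0.066) + 195 = 38025/0.726 + 195 ≈ 52571.0 mm ≈ 52.57 m.
Near limit Dn = s·(H − f)/(H + s − 2f) = 16800 × (52571.0 − 195) / (52571.0 + 16800 − 2 × 195) = 16800 × 52376.0 / 68981.0 ≈ 12756 mm ≈ 12.8 m.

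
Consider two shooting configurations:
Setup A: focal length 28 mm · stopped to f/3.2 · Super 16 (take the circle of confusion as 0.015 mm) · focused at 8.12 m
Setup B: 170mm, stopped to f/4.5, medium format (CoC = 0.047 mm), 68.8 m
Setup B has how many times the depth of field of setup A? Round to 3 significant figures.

8.67

Setup A: H = 28²/(3.2×0.015) + 28 ≈ 16361.3 mm; DoF = Df − Dn = 16093 − 5430 ≈ 10663 mm.
Setup B: H = 170²/(4.5×0.047) + 170 ≈ 136813.0 mm; DoF = Df − Dn = 138224 − 45798 ≈ 92426 mm.
Ratio = 92426 / 10663 ≈ 8.67.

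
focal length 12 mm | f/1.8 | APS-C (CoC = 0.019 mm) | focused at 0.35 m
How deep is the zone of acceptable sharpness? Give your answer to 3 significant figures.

56.6 mm

Hyperfocal distance H = f²/(N·c) + f = 12²/(1.8 × 0.019) + 12 = 144/0.0342 + 12 ≈ 4222.5 mm ≈ 4.223 m.
Near limit Dn = s·(H − f)/(H + s − 2f) = 350 × (4222.5 − 12) / (4222.5 + 350 − 2 × 12) = 350 × 4210.5 / 4548.5 ≈ 323.992 mm.
Far limit Df = s·(H − f)/(H − s) = 350 × (4222.5 − 12) / (4222.5 − 350) = 350 × 4210.5 / 3872.5 ≈ 380.549 mm.
Depth of field = Df − Dn = 380.549 − 323.992 ≈ 56.557 mm.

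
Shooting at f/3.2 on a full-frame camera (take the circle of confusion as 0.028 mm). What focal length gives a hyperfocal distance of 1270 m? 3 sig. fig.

From H = f²/(N·c) + f, with f ≪ H: f ≈ √(H·N·c) = √(1270000 × 3.2 × 0.028) = √113792 ≈ 337.3 mm.
The +f correction barely moves this — solving exactly, f² + N·c·f − N·c·H = 0 ⇒ f = (−N·c + √((N·c)² + 4·N·c·H))/2 = (−0.0896 + √455168)/2 ≈ 337.29 mm, so f ≈ 337 mm.

337 mm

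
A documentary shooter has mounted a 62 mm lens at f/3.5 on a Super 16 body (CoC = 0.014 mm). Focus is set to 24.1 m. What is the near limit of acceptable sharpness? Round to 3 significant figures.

Hyperfocal distance H = f²/(N·c) + f = 62²/(3.5 × 0.014) + 62 = 3844/0.049 + 62 ≈ 78511.0 mm ≈ 78.51 m.
Near limit Dn = s·(H − f)/(H + s − 2f) = 24100 × (78511.0 − 62) / (78511.0 + 24100 − 2 × 62) = 24100 × 78449.0 / 102487.0 ≈ 18447 mm ≈ 18.4 m.

18.4 m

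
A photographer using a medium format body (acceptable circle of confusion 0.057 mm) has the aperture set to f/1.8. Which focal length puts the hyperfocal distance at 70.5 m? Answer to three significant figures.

85.0 mm

From H = f²/(N·c) + f, with f ≪ H: f ≈ √(H·N·c) = √(70500 × 1.8 × 0.057) = √7233.3 ≈ 85.05 mm.
Exact: f² + N·c·f − N·c·H = 0 ⇒ f = (−N·c + √((N·c)² + 4·N·c·H))/2 = (−0.1026 + √28933)/2 ≈ 84.998 mm ≈ 85.0 mm.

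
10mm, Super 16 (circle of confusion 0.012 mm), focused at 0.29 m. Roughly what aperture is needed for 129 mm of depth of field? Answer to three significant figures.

f/6.32

Write h = H − f = f²/(N·c). The thin-lens limits are Dn = s·h/(h + (s−f)) and Df = s·h/(h − (s−f)), so DoF = Df − Dn = 2·s·(s−f)·h / (h² − (s−f)²).
That is a quadratic in h: DoF·h² − 2·s·(s−f)·h − DoF·(s−f)² = 0 ⇒ h = (s−f)·(s + √(s² + DoF²)) / DoF = 280 × (290 + √(290² + 129²)) / 129 = 280 × (290 + 317.397) / 129 ≈ 1318.4 mm.
Then N = f²/(c·h) = 10² / (0.012 × 1318.4) = 100 / 15.821 ≈ 6.32.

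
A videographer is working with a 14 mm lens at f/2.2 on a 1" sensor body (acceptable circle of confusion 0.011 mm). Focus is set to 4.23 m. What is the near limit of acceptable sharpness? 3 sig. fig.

2.78 m

Hyperfocal distance H = f²/(N·c) + f = 14²/(2.2 × 0.011) + 14 = 196/0.0242 + 14 ≈ 8113.2 mm ≈ 8.113 m.
Near limit Dn = s·(H − f)/(H + s − 2f) = 4230 × (8113.2 − 14) / (8113.2 + 4230 − 2 × 14) = 4230 × 8099.2 / 12315.2 ≈ 2781.9 mm ≈ 2.78 m.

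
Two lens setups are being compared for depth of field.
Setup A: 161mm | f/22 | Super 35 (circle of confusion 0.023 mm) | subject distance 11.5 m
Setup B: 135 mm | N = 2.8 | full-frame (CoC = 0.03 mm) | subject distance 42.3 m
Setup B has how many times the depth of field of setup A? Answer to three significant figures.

3.19

Setup A: H = 161²/(22×0.023) + 161 ≈ 51388.3 mm; DoF = Df − Dn = 14769.1 − 9415.8 ≈ 5353.3 mm.
Setup B: H = 135²/(2.8×0.03) + 135 ≈ 217099.3 mm; DoF = Df − Dn = 52504 − 35417 ≈ 17087 mm.
Ratio = 17087 / 5353.3 ≈ 3.19.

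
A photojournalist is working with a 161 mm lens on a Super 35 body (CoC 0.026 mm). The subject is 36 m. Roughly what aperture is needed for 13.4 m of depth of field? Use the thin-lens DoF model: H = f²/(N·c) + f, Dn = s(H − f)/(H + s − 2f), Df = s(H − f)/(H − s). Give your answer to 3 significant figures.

f/5.01

Write h = H − f = f²/(N·c). The thin-lens limits are Dn = s·h/(h + (s−f)) and Df = s·h/(h − (s−f)), so DoF = Df − Dn = 2·s·(s−f)·h / (h² − (s−f)²).
That is a quadratic in h: DoF·h² − 2·s·(s−f)·h − DoF·(s−f)² = 0 ⇒ h = (s−f)·(s + √(s² + DoF²)) / DoF = 35839 × (36000 + √(36000² + 13400²)) / 13400 = 35839 × (36000 + 38413.0) / 13400 ≈ 199022 mm.
Then N = f²/(c·h) = 161² / (0.026 × 199022) = 25921 / 5174.6 ≈ 5.01.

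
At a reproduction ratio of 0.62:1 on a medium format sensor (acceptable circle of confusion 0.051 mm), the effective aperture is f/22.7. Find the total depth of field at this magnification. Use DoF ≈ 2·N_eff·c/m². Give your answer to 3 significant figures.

6.02 mm

At magnification m, DoF ≈ 2·N_eff·c/m² = 2 × 22.7 × 0.051 / 0.62² = 2.315 / 0.3844 ≈ 6.02 mm.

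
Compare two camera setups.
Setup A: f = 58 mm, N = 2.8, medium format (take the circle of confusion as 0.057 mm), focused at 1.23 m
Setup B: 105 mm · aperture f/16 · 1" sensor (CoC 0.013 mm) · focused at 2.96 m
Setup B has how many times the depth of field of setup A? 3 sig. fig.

2.33

Setup A: H = 58²/(2.8×0.057) + 58 ≈ 21135.7 mm; DoF = Df − Dn = 1302.42 − 1165.21 ≈ 137.21 mm.
Setup B: H = 105²/(16×0.013) + 105 ≈ 53109.8 mm; DoF = Df − Dn = 3128.51 − 2808.71 ≈ 319.80 mm.
Ratio = 319.80 / 137.21 ≈ 2.33.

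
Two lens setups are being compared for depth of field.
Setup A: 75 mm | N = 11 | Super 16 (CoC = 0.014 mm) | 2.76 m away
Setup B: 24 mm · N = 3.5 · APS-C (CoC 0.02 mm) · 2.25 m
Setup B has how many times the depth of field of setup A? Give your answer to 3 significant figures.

3.22

Setup A: H = 75²/(11×0.014) + 75 ≈ 36601.0 mm; DoF = Df − Dn = 2978.98 − 2571.01 ≈ 407.97 mm.
Setup B: H = 24²/(3.5×0.02) + 24 ≈ 8252.6 mm; DoF = Df − Dn = 3084.4 − 1770.9 ≈ 1313.5 mm.
Ratio = 1313.5 / 407.97 ≈ 3.22.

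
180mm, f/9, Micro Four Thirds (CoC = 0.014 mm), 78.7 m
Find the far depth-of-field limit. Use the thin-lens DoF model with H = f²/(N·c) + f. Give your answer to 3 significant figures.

Hyperfocal distance H = f²/(N·c) + f = 180²/(9 × 0.014) + 180 = 32400/0.126 + 180 ≈ 257322.9 mm ≈ 257.3 m.
Far limit Df = s·(H − f)/(H − s) = 78700 × (257322.9 − 180) / (257322.9 − 78700) = 78700 × 257142.9 / 178622.9 ≈ 113295 mm ≈ 113 m.

113 m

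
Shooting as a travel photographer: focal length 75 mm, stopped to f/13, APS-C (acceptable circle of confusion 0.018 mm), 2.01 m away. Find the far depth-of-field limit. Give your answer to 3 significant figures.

2.19 m

Hyperfocal distance H = f²/(N·c) + f = 75²/(13 × 0.018) + 75 = 5625/0.234 + 75 ≈ 24113.5 mm ≈ 24.11 m.
Far limit Df = s·(H − f)/(H − s) = 2010 × (24113.5 − 75) / (24113.5 − 2010) = 2010 × 24038.5 / 22103.5 ≈ 2186.0 mm ≈ 2.19 m.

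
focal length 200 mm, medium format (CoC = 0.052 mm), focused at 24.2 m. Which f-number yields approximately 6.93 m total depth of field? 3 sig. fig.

Write h = H − f = f²/(N·c). The thin-lens limits are Dn = s·h/(h + (s−f)) and Df = s·h/(h − (s−f)), so DoF = Df − Dn = 2·s·(s−f)·h / (h² − (s−f)²).
That is a quadratic in h: DoF·h² − 2·s·(s−f)·h − DoF·(s−f)² = 0 ⇒ h = (s−f)·(s + √(s² + DoF²)) / DoF = 24000 × (24200 + √(24200² + 6930²)) / 6930 = 24000 × (24200 + 25172.7) / 6930 ≈ 170988 mm.
Then N = f²/(c·h) = 200² / (0.052 × 170988) = 40000 / 8891.4 ≈ 4.50.

f/4.50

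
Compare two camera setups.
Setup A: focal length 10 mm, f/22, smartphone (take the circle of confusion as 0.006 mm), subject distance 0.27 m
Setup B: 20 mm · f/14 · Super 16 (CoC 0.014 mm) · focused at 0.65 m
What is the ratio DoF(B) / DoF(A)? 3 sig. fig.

Setup A: H = 10²/(22×0.006) + 10 ≈ 767.6 mm; DoF = Df − Dn = 411.08 − 201.01 ≈ 210.07 mm.
Setup B: H = 20²/(14×0.014) + 20 ≈ 2060.8 mm; DoF = Df − Dn = 940.26 − 496.68 ≈ 443.58 mm.
Ratio = 443.58 / 210.07 ≈ 2.11.

2.11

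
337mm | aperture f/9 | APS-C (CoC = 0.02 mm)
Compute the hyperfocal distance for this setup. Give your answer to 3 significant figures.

631 m

Hyperfocal distance H = f²/(N·c) + f = 337²/(9 × 0.02) + 337 = 113569/0.18 + 337 ≈ 631275.9 mm ≈ 631 m.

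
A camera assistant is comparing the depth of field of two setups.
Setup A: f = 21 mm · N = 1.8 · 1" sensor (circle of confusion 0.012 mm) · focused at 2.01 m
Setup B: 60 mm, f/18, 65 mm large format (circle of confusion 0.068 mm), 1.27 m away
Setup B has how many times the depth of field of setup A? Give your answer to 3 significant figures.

3.18

Setup A: H = 21²/(1.8×0.012) + 21 ≈ 20437.7 mm; DoF = Df − Dn = 2226.95 − 1831.57 ≈ 395.38 mm.
Setup B: H = 60²/(18×0.068) + 60 ≈ 3001.2 mm; DoF = Df − Dn = 2157.7 − 899.8 ≈ 1257.9 mm.
Ratio = 1257.9 / 395.38 ≈ 3.18.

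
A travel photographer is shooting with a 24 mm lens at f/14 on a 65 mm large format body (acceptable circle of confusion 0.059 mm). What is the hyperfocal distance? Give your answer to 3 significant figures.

Hyperfocal distance H = f²/(N·c) + f = 24²/(14 × 0.059) + 24 = 576/0.826 + 24 ≈ 721.3 mm ≈ 0.721 m.

0.721 m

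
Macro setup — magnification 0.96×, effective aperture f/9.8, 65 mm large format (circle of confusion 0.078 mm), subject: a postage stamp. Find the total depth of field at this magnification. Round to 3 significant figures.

1.66 mm

At magnification m, DoF ≈ 2·N_eff·c/m² = 2 × 9.8 × 0.078 / 0.96² = 1.529 / 0.9216 ≈ 1.66 mm.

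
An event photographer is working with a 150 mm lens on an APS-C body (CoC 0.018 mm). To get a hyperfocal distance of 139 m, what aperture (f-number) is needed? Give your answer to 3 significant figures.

f/9

Rearrange H = f²/(N·c) + f for N: N = f² / ((H − f)·c).
N = 150² / ((139000 − 150) × 0.018) = 22500 / 2499 ≈ 9.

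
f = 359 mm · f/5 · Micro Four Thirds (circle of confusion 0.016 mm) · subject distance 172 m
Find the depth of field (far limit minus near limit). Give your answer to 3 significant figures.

37.1 m

Hyperfocal distance H = f²/(N·c) + f = 359²/(5 × 0.016) + 359 = 128881/0.08 + 359 ≈ 1611371.5 mm ≈ 1611 m.
Near limit Dn = s·(H − f)/(H + s − 2f) = 172000 × (1611371.5 − 359) / (1611371.5 + 172000 − 2 × 359) = 172000 × 1611012.5 / 1782653.5 ≈ 155439 mm.
Far limit Df = s·(H − f)/(H − s) = 172000 × (1611371.5 − 359) / (1611371.5 − 172000) = 172000 × 1611012.5 / 1439371.5 ≈ 192511 mm.
Depth of field = Df − Dn = 192511 − 155439 ≈ 37072 mm ≈ 37.1 m.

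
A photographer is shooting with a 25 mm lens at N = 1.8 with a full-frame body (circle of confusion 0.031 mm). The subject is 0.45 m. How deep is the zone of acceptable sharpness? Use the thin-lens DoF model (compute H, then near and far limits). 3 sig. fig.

34.2 mm

Hyperfocal distance H = f²/(N·c) + f = 25²/(1.8 × 0.031) + 25 = 625/0.0558 + 25 ≈ 11225.7 mm ≈ 11.23 m.
Near limit Dn = s·(H − f)/(H + s − 2f) = 450 × (11225.7 − 25) / (11225.7 + 450 − 2 × 25) = 450 × 11200.7 / 11625.7 ≈ 433.549 mm.
Far limit Df = s·(H − f)/(H − s) = 450 × (11225.7 − 25) / (11225.7 − 450) = 450 × 11200.7 / 10775.7 ≈ 467.748 mm.
Depth of field = Df − Dn = 467.748 − 433.549 ≈ 34.199 mm.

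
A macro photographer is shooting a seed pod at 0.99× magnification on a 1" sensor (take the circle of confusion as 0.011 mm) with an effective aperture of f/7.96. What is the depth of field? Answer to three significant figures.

0.179 mm

At magnification m, DoF ≈ 2·N_eff·c/m² = 2 × 7.96 × 0.011 / 0.99² = 0.1751 / 0.9801 ≈ 0.179 mm.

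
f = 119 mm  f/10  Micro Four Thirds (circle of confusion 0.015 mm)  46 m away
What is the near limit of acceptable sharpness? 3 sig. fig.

Hyperfocal distance H = f²/(N·c) + f = 119²/(10 × 0.015) + 119 = 14161/0.15 + 119 ≈ 94525.7 mm ≈ 94.53 m.
Near limit Dn = s·(H − f)/(H + s − 2f) = 46000 × (94525.7 − 119) / (94525.7 + 46000 − 2 × 119) = 46000 × 94406.7 / 140287.7 ≈ 30956 mm ≈ 31.0 m.

31.0 m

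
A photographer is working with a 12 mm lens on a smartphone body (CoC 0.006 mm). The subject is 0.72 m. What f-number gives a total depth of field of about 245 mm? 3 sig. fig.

Write h = H − f = f²/(N·c). The thin-lens limits are Dn = s·h/(h + (s−f)) and Df = s·h/(h − (s−f)), so DoF = Df − Dn = 2·s·(s−f)·h / (h² − (s−f)²).
That is a quadratic in h: DoF·h² − 2·s·(s−f)·h − DoF·(s−f)² = 0 ⇒ h = (s−f)·(s + √(s² + DoF²)) / DoF = 708 × (720 + √(720² + 245²)) / 245 = 708 × (720 + 760.543) / 245 ≈ 4278.5 mm.
Then N = f²/(c·h) = 12² / (0.006 × 4278.5) = 144 / 25.671 ≈ 5.61.

f/5.61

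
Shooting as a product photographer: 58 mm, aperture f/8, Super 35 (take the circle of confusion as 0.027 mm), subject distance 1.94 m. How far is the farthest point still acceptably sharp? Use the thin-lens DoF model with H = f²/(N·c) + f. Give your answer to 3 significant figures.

Hyperfocal distance H = f²/(N·c) + f = 58²/(8 × 0.027) + 58 = 3364/0.216 + 58 ≈ 15632.1 mm ≈ 15.63 m.
Far limit Df = s·(H − f)/(H − s) = 1940 × (15632.1 − 58) / (15632.1 − 1940) = 1940 × 15574.1 / 13692.1 ≈ 2206.7 mm ≈ 2.21 m.

2.21 m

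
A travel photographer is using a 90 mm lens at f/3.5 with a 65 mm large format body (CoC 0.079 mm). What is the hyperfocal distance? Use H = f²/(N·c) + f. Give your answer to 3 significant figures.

Hyperfocal distance H = f²/(N·c) + f = 90²/(3.5 × 0.079) + 90 = 8100/0.2765 + 90 ≈ 29384.8 mm ≈ 29.4 m.

29.4 m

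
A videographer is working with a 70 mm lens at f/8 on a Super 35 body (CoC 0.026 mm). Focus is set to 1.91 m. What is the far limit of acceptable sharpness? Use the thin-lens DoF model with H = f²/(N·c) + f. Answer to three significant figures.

Hyperfocal distance H = f²/(N·c) + f = 70²/(8 × 0.026) + 70 = 4900/0.208 + 70 ≈ 23627.7 mm ≈ 23.63 m.
Far limit Df = s·(H − f)/(H − s) = 1910 × (23627.7 − 70) / (23627.7 − 1910) = 1910 × 23557.7 / 21717.7 ≈ 2071.8 mm ≈ 2.07 m.

2.07 m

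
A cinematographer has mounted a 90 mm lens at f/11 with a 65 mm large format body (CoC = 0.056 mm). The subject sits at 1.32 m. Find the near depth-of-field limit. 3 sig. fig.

Hyperfocal distance H = f²/(N·c) + f = 90²/(11 × 0.056) + 90 = 8100/0.616 + 90 ≈ 13239.4 mm ≈ 13.24 m.
Near limit Dn = s·(H − f)/(H + s − 2f) = 1320 × (13239.4 − 90) / (13239.4 + 1320 − 2 × 90) = 1320 × 13149.4 / 14379.4 ≈ 1207.1 mm ≈ 1.21 m.

1.21 m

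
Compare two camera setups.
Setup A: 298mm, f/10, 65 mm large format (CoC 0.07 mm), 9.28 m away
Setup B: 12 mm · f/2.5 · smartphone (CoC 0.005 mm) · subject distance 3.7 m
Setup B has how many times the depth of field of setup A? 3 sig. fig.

Setup A: H = 298²/(10×0.07) + 298 ≈ 127160.9 mm; DoF = Df − Dn = 9987.1 − 8666.4 ≈ 1320.7 mm.
Setup B: H = 12²/(2.5×0.005) + 12 ≈ 11532.0 mm; DoF = Df − Dn = 5442.3 − 2802.7 ≈ 2639.6 mm.
Ratio = 2639.6 / 1320.7 ≈ 2.00.

2.00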